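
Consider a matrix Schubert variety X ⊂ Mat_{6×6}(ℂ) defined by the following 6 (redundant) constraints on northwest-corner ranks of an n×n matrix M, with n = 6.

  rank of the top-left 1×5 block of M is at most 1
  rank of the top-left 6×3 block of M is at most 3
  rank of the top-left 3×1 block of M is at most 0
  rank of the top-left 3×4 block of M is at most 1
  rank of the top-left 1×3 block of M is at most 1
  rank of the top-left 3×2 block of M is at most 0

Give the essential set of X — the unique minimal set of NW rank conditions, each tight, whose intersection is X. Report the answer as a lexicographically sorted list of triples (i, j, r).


Computing R[i][j] = min implied NW-rank bound (n=6, 6 conditions):

  0 0 1 1 1 1
  0 0 1 1 2 2
  0 0 1 1 2 3
  1 1 2 2 3 4
  1 2 3 3 4 5
  1 2 3 4 5 6

second differences of R give the permutation w = (3, 5, 6, 1, 2, 4).

D(w) has 8 cells with 2 SE-corners; essential set:

[(3, 2, 0), (3, 4, 1)]


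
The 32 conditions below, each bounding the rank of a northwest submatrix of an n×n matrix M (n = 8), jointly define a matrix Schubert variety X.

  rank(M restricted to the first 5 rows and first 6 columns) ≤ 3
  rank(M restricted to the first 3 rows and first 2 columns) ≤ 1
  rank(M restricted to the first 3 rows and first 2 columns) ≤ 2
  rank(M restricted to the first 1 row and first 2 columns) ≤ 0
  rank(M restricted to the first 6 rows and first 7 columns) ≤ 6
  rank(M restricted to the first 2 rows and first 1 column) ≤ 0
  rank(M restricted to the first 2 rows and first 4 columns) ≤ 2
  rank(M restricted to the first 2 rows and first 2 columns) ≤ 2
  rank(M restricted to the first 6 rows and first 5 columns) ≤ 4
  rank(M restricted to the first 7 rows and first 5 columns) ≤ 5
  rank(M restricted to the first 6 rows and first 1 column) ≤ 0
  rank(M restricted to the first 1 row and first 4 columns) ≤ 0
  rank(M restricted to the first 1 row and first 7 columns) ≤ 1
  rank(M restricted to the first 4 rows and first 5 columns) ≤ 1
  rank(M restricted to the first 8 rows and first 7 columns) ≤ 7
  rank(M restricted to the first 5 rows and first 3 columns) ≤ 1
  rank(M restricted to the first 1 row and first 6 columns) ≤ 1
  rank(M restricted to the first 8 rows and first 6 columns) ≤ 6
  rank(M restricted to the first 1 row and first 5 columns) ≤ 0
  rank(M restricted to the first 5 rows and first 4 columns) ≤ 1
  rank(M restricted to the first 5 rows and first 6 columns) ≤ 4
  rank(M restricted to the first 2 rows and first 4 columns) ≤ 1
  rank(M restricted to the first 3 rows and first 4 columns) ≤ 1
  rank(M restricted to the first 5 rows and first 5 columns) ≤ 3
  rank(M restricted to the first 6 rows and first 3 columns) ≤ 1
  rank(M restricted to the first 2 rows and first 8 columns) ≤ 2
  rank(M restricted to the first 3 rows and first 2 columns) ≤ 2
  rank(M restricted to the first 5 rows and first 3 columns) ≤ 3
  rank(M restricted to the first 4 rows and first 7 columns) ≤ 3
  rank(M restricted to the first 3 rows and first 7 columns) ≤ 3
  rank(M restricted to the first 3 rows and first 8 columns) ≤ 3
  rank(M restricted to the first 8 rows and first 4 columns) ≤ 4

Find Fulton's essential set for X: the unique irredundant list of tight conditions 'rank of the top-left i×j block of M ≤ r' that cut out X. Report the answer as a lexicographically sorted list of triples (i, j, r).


The tightest implied rank at each (i,j), from the 32 conditions:

  row 1: 0, 0, 0, 0, 0, 1, 1, 1
  row 2: 0, 1, 1, 1, 1, 2, 2, 2
  row 3: 0, 1, 1, 1, 1, 2, 3, 3
  row 4: 0, 1, 1, 1, 1, 2, 3, 4
  row 5: 0, 1, 1, 1, 2, 3, 4, 5
  row 6: 0, 1, 1, 2, 3, 4, 5, 6
  row 7: 1, 2, 2, 3, 4, 5, 6, 7
  row 8: 1, 2, 3, 4, 5, 6, 7, 8

the unique w with this rank table is (6, 2, 7, 8, 5, 4, 1, 3).

ℓ(w)=19; the 5 essential cells (i,j,r):

[(1, 5, 0), (4, 5, 1), (5, 4, 1), (6, 1, 0), (6, 3, 1)]


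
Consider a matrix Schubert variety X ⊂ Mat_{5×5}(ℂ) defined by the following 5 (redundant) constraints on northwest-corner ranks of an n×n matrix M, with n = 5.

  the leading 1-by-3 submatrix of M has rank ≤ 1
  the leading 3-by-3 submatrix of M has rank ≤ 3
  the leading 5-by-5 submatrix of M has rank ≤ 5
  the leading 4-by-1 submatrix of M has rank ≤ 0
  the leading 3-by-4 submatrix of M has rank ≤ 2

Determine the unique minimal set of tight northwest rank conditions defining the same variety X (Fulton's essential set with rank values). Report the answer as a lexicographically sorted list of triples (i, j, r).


Propagating the 5 rank bounds to every northwest block:

  i=1: 0 1 1 1 1
  i=2: 0 1 2 2 2
  i=3: 0 1 2 2 3
  i=4: 0 1 2 3 4
  i=5: 1 2 3 4 5

reading off 1-entries of Δ²R: w = (2, 3, 5, 4, 1).

|D(w)|=5, |Ess(w)|=2:

[(3, 4, 2), (4, 1, 0)]


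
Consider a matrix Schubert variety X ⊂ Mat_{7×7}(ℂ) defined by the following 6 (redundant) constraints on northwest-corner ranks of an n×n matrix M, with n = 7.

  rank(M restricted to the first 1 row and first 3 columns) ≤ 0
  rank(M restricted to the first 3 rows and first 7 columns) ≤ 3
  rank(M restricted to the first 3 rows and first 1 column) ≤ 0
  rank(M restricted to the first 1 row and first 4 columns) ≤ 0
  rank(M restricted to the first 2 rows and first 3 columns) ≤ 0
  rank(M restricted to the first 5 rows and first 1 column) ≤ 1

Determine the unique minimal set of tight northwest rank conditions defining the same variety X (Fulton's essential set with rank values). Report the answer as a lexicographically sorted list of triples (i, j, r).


Computing R[i][j] = min implied NW-rank bound (n=7, 6 conditions):

  i=1: 0  0  0  0  1  1  1
  i=2: 0  0  0  1  2  2  2
  i=3: 0  1  1  2  3  3  3
  i=4: 1  2  2  3  4  4  4
  i=5: 1  2  3  4  5  5  5
  i=6: 1  2  3  4  5  6  6
  i=7: 1  2  3  4  5  6  7

giving w = (5, 4, 2, 1, 3, 6, 7) via Δ²R.

Rothe diagram D(w) (8 cells), 3 SE-corners (essential conditions):

[(1, 4, 0), (2, 3, 0), (3, 1, 0)]


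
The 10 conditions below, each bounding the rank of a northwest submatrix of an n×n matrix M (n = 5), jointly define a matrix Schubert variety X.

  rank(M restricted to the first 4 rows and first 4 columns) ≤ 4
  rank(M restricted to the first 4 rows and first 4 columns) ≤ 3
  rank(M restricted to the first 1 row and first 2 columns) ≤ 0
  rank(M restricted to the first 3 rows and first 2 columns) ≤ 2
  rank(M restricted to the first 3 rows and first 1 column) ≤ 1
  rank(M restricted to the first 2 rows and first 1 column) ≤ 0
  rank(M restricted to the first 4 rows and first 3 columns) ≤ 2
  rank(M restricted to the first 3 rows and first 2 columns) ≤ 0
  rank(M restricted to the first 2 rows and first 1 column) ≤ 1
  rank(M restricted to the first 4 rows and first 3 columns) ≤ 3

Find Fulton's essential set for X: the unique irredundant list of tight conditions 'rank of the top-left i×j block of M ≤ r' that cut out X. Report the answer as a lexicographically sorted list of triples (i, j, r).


Recovering R(i,j) via the rank-extension bound from the 10 conditions:

  row 1: 0, 0, 1, 1, 1
  row 2: 0, 0, 1, 2, 2
  row 3: 0, 0, 1, 2, 3
  row 4: 1, 1, 2, 3, 4
  row 5: 1, 2, 3, 4, 5

giving w = (3, 4, 5, 1, 2) via Δ²R.

Fulton essential set (1 of the 6 Rothe cells):

[(3, 2, 0)]


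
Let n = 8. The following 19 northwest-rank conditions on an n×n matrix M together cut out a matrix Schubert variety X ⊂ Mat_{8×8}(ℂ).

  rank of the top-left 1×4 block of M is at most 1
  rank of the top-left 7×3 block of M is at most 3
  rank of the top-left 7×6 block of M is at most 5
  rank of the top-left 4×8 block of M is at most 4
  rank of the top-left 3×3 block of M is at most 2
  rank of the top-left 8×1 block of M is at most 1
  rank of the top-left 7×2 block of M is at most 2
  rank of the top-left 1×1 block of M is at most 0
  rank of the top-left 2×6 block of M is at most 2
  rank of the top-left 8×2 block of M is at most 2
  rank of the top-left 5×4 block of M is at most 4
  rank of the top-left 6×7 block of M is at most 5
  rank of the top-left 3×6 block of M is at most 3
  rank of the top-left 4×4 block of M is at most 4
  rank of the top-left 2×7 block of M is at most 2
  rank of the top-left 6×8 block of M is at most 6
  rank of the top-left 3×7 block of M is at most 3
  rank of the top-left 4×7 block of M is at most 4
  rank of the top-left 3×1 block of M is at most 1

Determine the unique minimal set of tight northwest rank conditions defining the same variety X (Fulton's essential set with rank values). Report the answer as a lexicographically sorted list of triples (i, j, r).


Computing R[i][j] = min implied NW-rank bound (n=8, 19 conditions):

  0 1 1 1 1 1 1 1
  1 2 2 2 2 2 2 2
  1 2 2 3 3 3 3 3
  1 2 3 4 4 4 4 4
  1 2 3 4 5 5 5 5
  1 2 3 4 5 5 5 6
  1 2 3 4 5 5 6 7
  1 2 3 4 5 6 7 8

hence w(1..8) = (2, 1, 4, 3, 5, 8, 7, 6).

ℓ(w)=5; the 4 essential cells (i,j,r):

[(1, 1, 0), (3, 3, 2), (6, 7, 5), (7, 6, 5)]


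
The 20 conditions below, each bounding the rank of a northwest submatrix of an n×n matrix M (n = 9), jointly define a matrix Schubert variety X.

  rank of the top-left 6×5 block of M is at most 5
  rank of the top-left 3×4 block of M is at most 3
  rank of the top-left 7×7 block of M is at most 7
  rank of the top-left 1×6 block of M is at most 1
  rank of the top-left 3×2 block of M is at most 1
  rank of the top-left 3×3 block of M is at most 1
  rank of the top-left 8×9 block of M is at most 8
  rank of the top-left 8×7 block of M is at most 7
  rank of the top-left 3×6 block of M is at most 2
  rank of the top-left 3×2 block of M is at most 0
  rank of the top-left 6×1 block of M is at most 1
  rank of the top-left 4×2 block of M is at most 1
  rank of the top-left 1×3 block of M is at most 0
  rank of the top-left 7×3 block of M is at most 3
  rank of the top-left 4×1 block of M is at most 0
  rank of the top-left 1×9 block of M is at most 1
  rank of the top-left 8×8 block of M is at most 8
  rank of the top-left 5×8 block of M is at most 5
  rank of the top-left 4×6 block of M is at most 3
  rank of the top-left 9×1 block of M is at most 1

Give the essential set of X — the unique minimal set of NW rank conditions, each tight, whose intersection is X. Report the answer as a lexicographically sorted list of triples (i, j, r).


Rank table r_w(9×9) implied by the 20 constraints:

  R[1]: 0 | 0 | 0 | 1 | 1 | 1 | 1 | 1 | 1
  R[2]: 0 | 0 | 1 | 2 | 2 | 2 | 2 | 2 | 2
  R[3]: 0 | 0 | 1 | 2 | 2 | 2 | 3 | 3 | 3
  R[4]: 0 | 1 | 2 | 3 | 3 | 3 | 4 | 4 | 4
  R[5]: 1 | 2 | 3 | 4 | 4 | 4 | 5 | 5 | 5
  R[6]: 1 | 2 | 3 | 4 | 5 | 5 | 6 | 6 | 6
  R[7]: 1 | 2 | 3 | 4 | 5 | 6 | 7 | 7 | 7
  R[8]: 1 | 2 | 3 | 4 | 5 | 6 | 7 | 8 | 8
  R[9]: 1 | 2 | 3 | 4 | 5 | 6 | 7 | 8 | 9

so w = (4, 3, 7, 2, 1, 5, 6, 8, 9).

Rothe diagram D(w) (10 cells), 4 SE-corners (essential conditions):

[(1, 3, 0), (3, 2, 0), (3, 6, 2), (4, 1, 0)]


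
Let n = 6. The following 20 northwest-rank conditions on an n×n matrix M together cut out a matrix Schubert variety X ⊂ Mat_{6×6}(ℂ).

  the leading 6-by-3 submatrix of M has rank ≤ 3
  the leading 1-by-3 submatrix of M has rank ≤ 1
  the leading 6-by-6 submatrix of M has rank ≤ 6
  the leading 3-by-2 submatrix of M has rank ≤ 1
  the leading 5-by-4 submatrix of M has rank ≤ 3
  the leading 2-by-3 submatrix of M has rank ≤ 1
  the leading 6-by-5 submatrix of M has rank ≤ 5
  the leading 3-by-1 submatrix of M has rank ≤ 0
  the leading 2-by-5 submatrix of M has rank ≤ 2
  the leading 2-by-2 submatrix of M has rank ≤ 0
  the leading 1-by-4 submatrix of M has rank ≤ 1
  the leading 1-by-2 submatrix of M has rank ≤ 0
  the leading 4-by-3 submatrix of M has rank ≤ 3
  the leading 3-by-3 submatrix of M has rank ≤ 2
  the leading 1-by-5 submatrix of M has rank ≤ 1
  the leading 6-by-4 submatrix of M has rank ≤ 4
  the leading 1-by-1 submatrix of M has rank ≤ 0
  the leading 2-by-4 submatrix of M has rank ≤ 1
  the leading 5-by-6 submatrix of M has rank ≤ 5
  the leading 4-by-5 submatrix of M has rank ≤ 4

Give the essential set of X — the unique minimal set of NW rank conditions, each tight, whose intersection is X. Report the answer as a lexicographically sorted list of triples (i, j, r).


Propagating the 20 rank bounds to every northwest block:

  0 | 0 | 1 | 1 | 1 | 1
  0 | 0 | 1 | 1 | 2 | 2
  0 | 1 | 2 | 2 | 3 | 3
  1 | 2 | 3 | 3 | 4 | 4
  1 | 2 | 3 | 3 | 4 | 5
  1 | 2 | 3 | 4 | 5 | 6

second differences of R give the permutation w = (3, 5, 2, 1, 6, 4).

Rothe diagram D(w) (7 cells), 4 SE-corners (essential conditions):

[(2, 2, 0), (2, 4, 1), (3, 1, 0), (5, 4, 3)]


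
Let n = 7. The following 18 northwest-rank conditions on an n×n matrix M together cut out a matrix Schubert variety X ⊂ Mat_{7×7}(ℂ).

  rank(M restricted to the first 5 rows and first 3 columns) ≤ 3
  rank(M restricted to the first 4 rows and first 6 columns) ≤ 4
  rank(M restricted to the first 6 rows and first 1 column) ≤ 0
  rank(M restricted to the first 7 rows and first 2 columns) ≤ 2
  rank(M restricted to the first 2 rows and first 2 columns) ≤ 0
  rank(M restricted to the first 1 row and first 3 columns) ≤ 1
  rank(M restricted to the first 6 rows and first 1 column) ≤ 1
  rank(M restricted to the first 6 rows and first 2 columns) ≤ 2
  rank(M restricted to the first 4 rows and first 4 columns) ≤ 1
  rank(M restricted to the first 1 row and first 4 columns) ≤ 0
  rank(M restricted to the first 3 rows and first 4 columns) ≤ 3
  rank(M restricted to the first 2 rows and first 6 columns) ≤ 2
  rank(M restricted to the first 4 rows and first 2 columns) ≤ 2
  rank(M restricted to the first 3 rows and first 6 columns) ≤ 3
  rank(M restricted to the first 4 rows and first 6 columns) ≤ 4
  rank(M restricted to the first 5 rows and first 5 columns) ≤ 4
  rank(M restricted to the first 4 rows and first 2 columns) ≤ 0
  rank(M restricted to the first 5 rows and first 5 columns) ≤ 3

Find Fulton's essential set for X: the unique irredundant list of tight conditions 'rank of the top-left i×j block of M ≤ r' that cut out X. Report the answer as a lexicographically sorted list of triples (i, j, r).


Propagating the 18 rank bounds to every northwest block:

  i=1: 0  0  0  0  1  1  1
  i=2: 0  0  1  1  2  2  2
  i=3: 0  0  1  1  2  3  3
  i=4: 0  0  1  1  2  3  4
  i=5: 0  1  2  2  3  4  5
  i=6: 0  1  2  3  4  5  6
  i=7: 1  2  3  4  5  6  7

reading off 1-entries of Δ²R: w = (5, 3, 6, 7, 2, 4, 1).

D(w) has 14 cells with 4 SE-corners; essential set:

[(1, 4, 0), (4, 2, 0), (4, 4, 1), (6, 1, 0)]


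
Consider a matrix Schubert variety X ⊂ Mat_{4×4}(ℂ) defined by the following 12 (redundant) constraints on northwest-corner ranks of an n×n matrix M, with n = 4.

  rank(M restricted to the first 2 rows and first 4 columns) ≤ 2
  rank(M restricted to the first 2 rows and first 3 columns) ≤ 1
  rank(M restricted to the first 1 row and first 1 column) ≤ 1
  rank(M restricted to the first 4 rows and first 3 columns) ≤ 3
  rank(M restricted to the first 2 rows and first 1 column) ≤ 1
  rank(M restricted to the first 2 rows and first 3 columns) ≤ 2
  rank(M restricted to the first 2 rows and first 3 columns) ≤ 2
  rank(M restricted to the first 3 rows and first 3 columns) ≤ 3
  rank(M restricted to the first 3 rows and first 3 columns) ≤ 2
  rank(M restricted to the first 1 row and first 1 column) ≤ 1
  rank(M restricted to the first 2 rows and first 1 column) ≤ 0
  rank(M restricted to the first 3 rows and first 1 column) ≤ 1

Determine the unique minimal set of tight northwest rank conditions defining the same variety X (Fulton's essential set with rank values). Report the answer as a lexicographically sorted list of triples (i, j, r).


Computing R[i][j] = min implied NW-rank bound (n=4, 12 conditions):

  R[1]: 0, 1, 1, 1
  R[2]: 0, 1, 1, 2
  R[3]: 1, 2, 2, 3
  R[4]: 1, 2, 3, 4

hence w(1..4) = (2, 4, 1, 3).

ℓ(w)=3; the 2 essential cells (i,j,r):

[(2, 1, 0), (2, 3, 1)]


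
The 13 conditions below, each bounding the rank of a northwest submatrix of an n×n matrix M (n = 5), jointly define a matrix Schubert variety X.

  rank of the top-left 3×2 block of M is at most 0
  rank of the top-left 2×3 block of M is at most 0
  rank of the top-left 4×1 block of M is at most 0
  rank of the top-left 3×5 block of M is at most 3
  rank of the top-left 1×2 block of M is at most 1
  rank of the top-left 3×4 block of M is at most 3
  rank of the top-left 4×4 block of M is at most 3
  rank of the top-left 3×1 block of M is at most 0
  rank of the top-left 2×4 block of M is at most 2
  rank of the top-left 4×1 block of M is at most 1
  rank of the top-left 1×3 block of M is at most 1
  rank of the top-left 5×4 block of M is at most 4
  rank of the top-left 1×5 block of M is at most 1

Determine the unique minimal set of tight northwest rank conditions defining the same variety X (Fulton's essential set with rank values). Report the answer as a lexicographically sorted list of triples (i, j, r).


Reconstructing r_w from the 13 given conditions:

  R[1]: 0 | 0 | 0 | 1 | 1
  R[2]: 0 | 0 | 0 | 1 | 2
  R[3]: 0 | 0 | 1 | 2 | 3
  R[4]: 0 | 1 | 2 | 3 | 4
  R[5]: 1 | 2 | 3 | 4 | 5

giving w = (4, 5, 3, 2, 1) via Δ²R.

3 SE-corners of the 9-cell Rothe diagram give Ess(w):

[(2, 3, 0), (3, 2, 0), (4, 1, 0)]


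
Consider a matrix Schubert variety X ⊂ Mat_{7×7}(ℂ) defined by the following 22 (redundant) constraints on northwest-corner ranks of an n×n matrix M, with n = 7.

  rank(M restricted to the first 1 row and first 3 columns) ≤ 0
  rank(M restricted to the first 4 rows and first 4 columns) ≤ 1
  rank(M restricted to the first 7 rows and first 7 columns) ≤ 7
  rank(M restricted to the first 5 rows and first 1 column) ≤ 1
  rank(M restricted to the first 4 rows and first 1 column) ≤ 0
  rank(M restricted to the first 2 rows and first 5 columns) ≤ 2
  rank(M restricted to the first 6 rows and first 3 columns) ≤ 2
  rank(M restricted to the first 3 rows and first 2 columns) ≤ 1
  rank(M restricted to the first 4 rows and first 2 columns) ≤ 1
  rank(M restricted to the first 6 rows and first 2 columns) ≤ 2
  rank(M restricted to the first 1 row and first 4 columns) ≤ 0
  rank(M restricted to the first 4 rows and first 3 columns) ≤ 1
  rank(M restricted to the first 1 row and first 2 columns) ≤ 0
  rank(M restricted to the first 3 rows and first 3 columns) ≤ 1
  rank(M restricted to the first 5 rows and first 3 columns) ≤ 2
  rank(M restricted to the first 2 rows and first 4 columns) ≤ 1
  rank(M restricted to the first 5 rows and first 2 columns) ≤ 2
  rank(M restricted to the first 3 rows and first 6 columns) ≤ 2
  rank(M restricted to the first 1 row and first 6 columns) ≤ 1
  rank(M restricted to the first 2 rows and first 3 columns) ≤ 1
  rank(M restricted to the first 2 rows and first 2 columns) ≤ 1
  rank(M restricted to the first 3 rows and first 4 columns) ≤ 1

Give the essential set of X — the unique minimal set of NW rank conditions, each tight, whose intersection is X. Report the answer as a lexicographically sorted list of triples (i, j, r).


Propagating the 22 rank bounds to every northwest block:

  i=1: 0 | 0 | 0 | 0 | 1 | 1 | 1
  i=2: 0 | 1 | 1 | 1 | 2 | 2 | 2
  i=3: 0 | 1 | 1 | 1 | 2 | 2 | 3
  i=4: 0 | 1 | 1 | 1 | 2 | 3 | 4
  i=5: 1 | 2 | 2 | 2 | 3 | 4 | 5
  i=6: 1 | 2 | 2 | 3 | 4 | 5 | 6
  i=7: 1 | 2 | 3 | 4 | 5 | 6 | 7

giving w = (5, 2, 7, 6, 1, 4, 3) via Δ²R.

Fulton essential set (5 of the 13 Rothe cells):

[(1, 4, 0), (3, 6, 2), (4, 1, 0), (4, 4, 1), (6, 3, 2)]


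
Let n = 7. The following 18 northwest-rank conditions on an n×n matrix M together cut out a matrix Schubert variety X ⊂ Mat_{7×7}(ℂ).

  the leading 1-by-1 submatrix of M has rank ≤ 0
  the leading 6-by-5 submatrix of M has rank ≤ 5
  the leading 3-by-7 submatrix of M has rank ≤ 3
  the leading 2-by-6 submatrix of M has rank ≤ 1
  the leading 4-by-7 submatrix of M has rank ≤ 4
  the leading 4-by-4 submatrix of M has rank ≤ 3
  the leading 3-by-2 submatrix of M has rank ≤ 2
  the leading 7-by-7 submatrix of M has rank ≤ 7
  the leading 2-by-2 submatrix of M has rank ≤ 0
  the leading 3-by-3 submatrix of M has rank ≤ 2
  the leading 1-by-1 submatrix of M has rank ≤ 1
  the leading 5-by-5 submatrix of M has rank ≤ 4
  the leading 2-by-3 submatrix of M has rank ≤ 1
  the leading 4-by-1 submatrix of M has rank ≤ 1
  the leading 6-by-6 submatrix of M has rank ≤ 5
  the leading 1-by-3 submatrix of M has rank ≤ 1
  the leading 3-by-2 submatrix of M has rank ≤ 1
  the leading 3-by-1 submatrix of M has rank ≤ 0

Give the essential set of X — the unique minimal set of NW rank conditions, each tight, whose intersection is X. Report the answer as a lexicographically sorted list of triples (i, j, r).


Recovering R(i,j) via the rank-extension bound from the 18 conditions:

  i=1: 0, 0, 1, 1, 1, 1, 1
  i=2: 0, 0, 1, 1, 1, 1, 2
  i=3: 0, 1, 2, 2, 2, 2, 3
  i=4: 1, 2, 3, 3, 3, 3, 4
  i=5: 1, 2, 3, 4, 4, 4, 5
  i=6: 1, 2, 3, 4, 5, 5, 6
  i=7: 1, 2, 3, 4, 5, 6, 7

reading off 1-entries of Δ²R: w = (3, 7, 2, 1, 4, 5, 6).

3 SE-corners of the 8-cell Rothe diagram give Ess(w):

[(2, 2, 0), (2, 6, 1), (3, 1, 0)]


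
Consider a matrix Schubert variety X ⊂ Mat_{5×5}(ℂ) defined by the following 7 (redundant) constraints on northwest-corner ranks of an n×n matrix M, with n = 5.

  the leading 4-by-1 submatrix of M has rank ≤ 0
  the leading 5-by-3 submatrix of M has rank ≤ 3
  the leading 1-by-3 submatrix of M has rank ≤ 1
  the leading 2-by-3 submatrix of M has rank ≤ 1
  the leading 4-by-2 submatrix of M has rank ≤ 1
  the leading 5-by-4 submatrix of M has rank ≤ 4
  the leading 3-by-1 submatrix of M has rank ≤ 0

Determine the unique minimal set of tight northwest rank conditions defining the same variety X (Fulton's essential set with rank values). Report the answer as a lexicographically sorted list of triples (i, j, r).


Computing R[i][j] = min implied NW-rank bound (n=5, 7 conditions):

  R[1]: 0, 1, 1, 1, 1
  R[2]: 0, 1, 1, 2, 2
  R[3]: 0, 1, 2, 3, 3
  R[4]: 0, 1, 2, 3, 4
  R[5]: 1, 2, 3, 4, 5

second differences of R give the permutation w = (2, 4, 3, 5, 1).

D(w) has 5 cells with 2 SE-corners; essential set:

[(2, 3, 1), (4, 1, 0)]


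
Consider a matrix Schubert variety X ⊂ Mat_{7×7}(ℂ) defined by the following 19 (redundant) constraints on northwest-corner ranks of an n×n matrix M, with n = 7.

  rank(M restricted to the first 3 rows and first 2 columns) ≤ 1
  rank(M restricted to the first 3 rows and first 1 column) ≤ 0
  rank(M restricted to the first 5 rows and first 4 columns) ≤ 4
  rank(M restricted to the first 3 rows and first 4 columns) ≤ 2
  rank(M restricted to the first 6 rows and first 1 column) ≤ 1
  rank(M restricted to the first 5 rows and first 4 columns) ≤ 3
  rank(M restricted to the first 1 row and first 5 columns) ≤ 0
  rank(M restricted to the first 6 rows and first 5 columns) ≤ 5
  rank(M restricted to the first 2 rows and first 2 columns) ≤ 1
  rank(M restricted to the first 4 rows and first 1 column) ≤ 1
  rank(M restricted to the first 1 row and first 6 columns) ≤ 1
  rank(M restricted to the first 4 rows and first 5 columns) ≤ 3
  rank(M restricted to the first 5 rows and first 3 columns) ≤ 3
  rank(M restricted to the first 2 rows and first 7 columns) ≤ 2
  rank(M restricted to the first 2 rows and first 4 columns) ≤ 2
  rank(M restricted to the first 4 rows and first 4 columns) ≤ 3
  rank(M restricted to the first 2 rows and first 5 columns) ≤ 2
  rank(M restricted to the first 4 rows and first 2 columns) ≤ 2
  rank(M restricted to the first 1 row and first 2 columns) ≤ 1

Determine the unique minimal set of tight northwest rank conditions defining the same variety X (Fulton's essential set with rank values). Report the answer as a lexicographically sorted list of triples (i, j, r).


Recovering R(i,j) via the rank-extension bound from the 19 conditions:

  0 0 0 0 0 1 1
  0 1 1 1 1 2 2
  0 1 2 2 2 3 3
  1 2 3 3 3 4 4
  1 2 3 3 4 5 5
  1 2 3 4 5 6 6
  1 2 3 4 5 6 7

giving w = (6, 2, 3, 1, 5, 4, 7) via Δ²R.

ℓ(w)=8; the 3 essential cells (i,j,r):

[(1, 5, 0), (3, 1, 0), (5, 4, 3)]


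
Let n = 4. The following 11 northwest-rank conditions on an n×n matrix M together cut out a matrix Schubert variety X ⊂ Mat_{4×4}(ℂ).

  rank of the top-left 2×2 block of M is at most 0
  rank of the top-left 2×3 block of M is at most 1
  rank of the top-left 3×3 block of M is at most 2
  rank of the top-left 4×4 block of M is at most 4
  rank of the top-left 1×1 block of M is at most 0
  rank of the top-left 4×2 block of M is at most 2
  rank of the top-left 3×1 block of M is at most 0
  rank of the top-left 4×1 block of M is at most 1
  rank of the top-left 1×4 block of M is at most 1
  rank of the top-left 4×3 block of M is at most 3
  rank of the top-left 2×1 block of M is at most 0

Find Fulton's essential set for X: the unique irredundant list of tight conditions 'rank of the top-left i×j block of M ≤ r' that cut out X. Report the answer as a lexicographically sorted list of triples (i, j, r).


Reconstructing r_w from the 11 given conditions:

  0 | 0 | 1 | 1
  0 | 0 | 1 | 2
  0 | 1 | 2 | 3
  1 | 2 | 3 | 4

giving w = (3, 4, 2, 1) via Δ²R.

Fulton essential set (2 of the 5 Rothe cells):

[(2, 2, 0), (3, 1, 0)]


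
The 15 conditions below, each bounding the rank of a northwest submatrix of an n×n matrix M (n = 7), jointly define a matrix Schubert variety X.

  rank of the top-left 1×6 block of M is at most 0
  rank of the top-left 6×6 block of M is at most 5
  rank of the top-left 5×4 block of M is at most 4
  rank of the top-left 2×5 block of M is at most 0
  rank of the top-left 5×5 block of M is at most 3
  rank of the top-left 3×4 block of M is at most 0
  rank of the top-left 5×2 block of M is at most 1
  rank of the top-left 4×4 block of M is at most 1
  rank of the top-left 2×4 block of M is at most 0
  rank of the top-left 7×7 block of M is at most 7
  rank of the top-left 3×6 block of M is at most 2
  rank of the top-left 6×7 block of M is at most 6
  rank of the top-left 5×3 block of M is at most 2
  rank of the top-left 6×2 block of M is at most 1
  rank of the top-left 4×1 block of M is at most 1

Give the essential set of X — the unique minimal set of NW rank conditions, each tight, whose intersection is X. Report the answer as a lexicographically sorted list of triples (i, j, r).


Reconstructing r_w from the 15 given conditions:

  i=1: 0 0 0 0 0 0 1
  i=2: 0 0 0 0 0 1 2
  i=3: 0 0 0 0 1 2 3
  i=4: 1 1 1 1 2 3 4
  i=5: 1 1 2 2 3 4 5
  i=6: 1 1 2 3 4 5 6
  i=7: 1 2 3 4 5 6 7

second differences of R give the permutation w = (7, 6, 5, 1, 3, 4, 2).

4 SE-corners of the 17-cell Rothe diagram give Ess(w):

[(1, 6, 0), (2, 5, 0), (3, 4, 0), (6, 2, 1)]


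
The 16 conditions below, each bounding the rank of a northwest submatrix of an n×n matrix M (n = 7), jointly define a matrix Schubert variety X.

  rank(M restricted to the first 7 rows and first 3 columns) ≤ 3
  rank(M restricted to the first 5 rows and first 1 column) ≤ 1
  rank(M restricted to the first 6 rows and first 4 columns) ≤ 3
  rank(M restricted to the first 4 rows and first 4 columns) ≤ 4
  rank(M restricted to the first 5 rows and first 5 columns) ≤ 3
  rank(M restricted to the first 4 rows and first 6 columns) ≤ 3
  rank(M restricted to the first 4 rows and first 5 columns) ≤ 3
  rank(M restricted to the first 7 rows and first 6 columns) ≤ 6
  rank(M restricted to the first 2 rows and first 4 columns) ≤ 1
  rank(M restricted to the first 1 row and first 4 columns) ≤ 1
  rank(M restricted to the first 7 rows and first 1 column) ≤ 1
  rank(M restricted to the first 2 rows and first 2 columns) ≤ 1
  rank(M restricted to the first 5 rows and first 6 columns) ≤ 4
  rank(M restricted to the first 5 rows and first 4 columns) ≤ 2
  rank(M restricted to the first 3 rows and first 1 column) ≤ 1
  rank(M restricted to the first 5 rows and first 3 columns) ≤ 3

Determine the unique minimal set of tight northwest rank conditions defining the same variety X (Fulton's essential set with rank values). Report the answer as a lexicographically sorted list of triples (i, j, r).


Propagating the 16 rank bounds to every northwest block:

  row 1: 1  1  1  1  1  1  1
  row 2: 1  1  1  1  2  2  2
  row 3: 1  2  2  2  3  3  3
  row 4: 1  2  2  2  3  3  4
  row 5: 1  2  2  2  3  4  5
  row 6: 1  2  3  3  4  5  6
  row 7: 1  2  3  4  5  6  7

giving w = (1, 5, 2, 7, 6, 3, 4) via Δ²R.

ℓ(w)=8; the 3 essential cells (i,j,r):

[(2, 4, 1), (4, 6, 3), (5, 4, 2)]


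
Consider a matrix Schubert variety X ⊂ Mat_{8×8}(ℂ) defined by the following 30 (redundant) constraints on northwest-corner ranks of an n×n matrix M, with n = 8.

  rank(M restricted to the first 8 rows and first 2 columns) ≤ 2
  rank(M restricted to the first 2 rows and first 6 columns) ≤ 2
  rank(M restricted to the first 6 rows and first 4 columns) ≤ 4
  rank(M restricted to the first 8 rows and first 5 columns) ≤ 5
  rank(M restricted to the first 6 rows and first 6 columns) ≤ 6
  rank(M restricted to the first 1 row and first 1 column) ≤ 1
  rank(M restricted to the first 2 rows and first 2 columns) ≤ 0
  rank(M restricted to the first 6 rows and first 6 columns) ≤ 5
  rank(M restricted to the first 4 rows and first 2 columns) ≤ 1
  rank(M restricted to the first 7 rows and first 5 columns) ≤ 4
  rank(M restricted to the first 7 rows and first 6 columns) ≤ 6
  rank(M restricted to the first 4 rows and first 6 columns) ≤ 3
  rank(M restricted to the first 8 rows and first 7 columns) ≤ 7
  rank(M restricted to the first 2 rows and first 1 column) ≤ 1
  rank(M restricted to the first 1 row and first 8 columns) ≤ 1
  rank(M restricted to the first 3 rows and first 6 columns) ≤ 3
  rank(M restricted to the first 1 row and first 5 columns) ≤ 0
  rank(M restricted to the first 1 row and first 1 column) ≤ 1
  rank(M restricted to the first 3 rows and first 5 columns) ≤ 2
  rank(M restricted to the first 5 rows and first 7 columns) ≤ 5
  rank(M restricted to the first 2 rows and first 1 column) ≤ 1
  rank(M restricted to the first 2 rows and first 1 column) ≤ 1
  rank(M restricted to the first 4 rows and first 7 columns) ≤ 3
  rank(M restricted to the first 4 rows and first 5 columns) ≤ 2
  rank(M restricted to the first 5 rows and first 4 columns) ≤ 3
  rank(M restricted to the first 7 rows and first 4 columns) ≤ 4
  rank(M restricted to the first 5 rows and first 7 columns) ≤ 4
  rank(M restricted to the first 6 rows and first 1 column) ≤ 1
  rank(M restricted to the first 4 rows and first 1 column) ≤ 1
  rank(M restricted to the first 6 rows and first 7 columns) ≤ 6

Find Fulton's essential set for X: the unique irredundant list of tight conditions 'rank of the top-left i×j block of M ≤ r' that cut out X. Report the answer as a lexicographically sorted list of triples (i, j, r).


Propagating the 30 rank bounds to every northwest block:

  R[1]: 0 | 0 | 0 | 0 | 0 | 1 | 1 | 1
  R[2]: 0 | 0 | 1 | 1 | 1 | 2 | 2 | 2
  R[3]: 1 | 1 | 2 | 2 | 2 | 3 | 3 | 3
  R[4]: 1 | 1 | 2 | 2 | 2 | 3 | 3 | 4
  R[5]: 1 | 2 | 3 | 3 | 3 | 4 | 4 | 5
  R[6]: 1 | 2 | 3 | 4 | 4 | 5 | 5 | 6
  R[7]: 1 | 2 | 3 | 4 | 4 | 5 | 6 | 7
  R[8]: 1 | 2 | 3 | 4 | 5 | 6 | 7 | 8

so w = (6, 3, 1, 8, 2, 4, 7, 5).

|D(w)|=12, |Ess(w)|=6:

[(1, 5, 0), (2, 2, 0), (4, 2, 1), (4, 5, 2), (4, 7, 3), (7, 5, 4)]


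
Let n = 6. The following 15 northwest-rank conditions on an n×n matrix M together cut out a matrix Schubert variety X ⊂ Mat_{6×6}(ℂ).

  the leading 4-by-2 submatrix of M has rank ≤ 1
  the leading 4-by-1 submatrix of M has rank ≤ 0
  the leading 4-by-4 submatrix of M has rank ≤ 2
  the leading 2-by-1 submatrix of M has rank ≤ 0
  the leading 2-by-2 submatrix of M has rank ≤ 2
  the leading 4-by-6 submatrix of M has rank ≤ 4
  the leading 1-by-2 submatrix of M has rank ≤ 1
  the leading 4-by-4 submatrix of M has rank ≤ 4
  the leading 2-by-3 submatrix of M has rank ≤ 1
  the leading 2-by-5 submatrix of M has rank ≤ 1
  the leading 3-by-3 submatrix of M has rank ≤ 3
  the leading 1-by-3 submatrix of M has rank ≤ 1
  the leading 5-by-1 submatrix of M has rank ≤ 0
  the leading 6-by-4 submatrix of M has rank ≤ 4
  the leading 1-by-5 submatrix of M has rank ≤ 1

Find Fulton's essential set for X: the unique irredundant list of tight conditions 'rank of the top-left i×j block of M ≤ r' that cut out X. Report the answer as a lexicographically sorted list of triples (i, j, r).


The tightest implied rank at each (i,j), from the 15 conditions:

  row 1: 0 | 1 | 1 | 1 | 1 | 1
  row 2: 0 | 1 | 1 | 1 | 1 | 2
  row 3: 0 | 1 | 2 | 2 | 2 | 3
  row 4: 0 | 1 | 2 | 2 | 3 | 4
  row 5: 0 | 1 | 2 | 3 | 4 | 5
  row 6: 1 | 2 | 3 | 4 | 5 | 6

giving w = (2, 6, 3, 5, 4, 1) via Δ²R.

Rothe diagram D(w) (9 cells), 3 SE-corners (essential conditions):

[(2, 5, 1), (4, 4, 2), (5, 1, 0)]


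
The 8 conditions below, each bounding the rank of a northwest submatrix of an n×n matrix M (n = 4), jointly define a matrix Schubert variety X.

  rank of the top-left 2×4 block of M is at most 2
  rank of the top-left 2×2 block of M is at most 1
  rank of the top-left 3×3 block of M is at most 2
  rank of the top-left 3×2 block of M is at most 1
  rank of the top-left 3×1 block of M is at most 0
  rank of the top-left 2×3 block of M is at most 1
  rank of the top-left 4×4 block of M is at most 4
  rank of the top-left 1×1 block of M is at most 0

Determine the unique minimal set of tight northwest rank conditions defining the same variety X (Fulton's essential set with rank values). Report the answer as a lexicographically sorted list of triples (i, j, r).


The tightest implied rank at each (i,j), from the 8 conditions:

  i=1: 0 | 1 | 1 | 1
  i=2: 0 | 1 | 1 | 2
  i=3: 0 | 1 | 2 | 3
  i=4: 1 | 2 | 3 | 4

hence w(1..4) = (2, 4, 3, 1).

2 SE-corners of the 4-cell Rothe diagram give Ess(w):

[(2, 3, 1), (3, 1, 0)]


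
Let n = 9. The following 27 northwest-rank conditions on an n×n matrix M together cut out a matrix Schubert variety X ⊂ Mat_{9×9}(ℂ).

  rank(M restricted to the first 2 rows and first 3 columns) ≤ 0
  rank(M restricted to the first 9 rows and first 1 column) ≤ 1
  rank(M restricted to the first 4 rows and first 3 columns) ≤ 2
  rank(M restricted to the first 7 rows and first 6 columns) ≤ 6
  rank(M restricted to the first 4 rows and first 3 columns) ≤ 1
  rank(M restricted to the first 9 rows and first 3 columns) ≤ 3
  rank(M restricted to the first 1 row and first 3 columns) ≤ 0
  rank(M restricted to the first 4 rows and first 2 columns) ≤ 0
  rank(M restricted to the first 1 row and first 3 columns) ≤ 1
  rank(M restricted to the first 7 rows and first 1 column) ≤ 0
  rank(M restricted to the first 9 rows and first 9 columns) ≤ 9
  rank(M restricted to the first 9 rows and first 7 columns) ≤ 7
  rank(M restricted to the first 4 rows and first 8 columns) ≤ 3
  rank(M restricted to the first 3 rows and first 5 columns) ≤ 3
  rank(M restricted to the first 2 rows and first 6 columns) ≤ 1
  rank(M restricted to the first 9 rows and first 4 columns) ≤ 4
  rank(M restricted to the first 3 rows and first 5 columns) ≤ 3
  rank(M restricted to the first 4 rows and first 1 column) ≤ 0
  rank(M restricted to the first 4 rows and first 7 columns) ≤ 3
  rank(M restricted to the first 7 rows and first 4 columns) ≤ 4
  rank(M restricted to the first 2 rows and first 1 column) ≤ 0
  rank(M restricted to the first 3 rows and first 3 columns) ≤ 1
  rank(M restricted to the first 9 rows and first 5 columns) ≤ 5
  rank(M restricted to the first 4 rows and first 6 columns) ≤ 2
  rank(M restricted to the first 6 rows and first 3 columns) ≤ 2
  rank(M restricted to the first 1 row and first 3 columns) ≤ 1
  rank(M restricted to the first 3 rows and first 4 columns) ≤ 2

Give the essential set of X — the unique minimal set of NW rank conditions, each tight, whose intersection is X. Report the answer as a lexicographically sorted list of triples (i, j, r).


Propagating the 27 rank bounds to every northwest block:

  i=1: 0 | 0 | 0 | 1 | 1 | 1 | 1 | 1 | 1
  i=2: 0 | 0 | 0 | 1 | 1 | 1 | 2 | 2 | 2
  i=3: 0 | 0 | 1 | 2 | 2 | 2 | 3 | 3 | 3
  i=4: 0 | 0 | 1 | 2 | 2 | 2 | 3 | 3 | 4
  i=5: 0 | 1 | 2 | 3 | 3 | 3 | 4 | 4 | 5
  i=6: 0 | 1 | 2 | 3 | 4 | 4 | 5 | 5 | 6
  i=7: 0 | 1 | 2 | 3 | 4 | 5 | 6 | 6 | 7
  i=8: 1 | 2 | 3 | 4 | 5 | 6 | 7 | 7 | 8
  i=9: 1 | 2 | 3 | 4 | 5 | 6 | 7 | 8 | 9

giving w = (4, 7, 3, 9, 2, 5, 6, 1, 8) via Δ²R.

ℓ(w)=18; the 6 essential cells (i,j,r):

[(2, 3, 0), (2, 6, 1), (4, 2, 0), (4, 6, 2), (4, 8, 3), (7, 1, 0)]


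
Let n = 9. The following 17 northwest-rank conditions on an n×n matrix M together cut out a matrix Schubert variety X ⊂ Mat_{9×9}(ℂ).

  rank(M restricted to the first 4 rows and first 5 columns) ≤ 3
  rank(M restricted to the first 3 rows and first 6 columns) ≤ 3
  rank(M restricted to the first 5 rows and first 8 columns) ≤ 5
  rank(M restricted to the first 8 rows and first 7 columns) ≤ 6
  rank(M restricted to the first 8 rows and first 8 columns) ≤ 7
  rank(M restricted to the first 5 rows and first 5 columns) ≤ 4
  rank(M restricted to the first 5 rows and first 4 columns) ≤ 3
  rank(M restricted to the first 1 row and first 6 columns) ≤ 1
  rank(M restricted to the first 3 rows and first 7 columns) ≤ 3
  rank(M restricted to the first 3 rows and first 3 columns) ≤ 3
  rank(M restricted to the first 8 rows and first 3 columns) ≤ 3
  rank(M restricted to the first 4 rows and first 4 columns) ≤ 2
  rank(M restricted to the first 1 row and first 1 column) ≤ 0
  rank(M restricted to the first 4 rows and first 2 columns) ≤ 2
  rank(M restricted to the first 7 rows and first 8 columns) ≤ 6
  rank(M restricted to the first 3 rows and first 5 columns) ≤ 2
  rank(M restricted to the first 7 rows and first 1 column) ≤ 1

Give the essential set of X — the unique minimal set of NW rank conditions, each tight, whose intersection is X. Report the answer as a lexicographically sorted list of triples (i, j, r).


The tightest implied rank at each (i,j), from the 17 conditions:

  i=1: 0 1 1 1 1 1 1 1 1
  i=2: 1 2 2 2 2 2 2 2 2
  i=3: 1 2 2 2 2 3 3 3 3
  i=4: 1 2 2 2 3 4 4 4 4
  i=5: 1 2 3 3 4 5 5 5 5
  i=6: 1 2 3 4 5 6 6 6 6
  i=7: 1 2 3 4 5 6 6 6 7
  i=8: 1 2 3 4 5 6 6 7 8
  i=9: 1 2 3 4 5 6 7 8 9

the unique w with this rank table is (2, 1, 6, 5, 3, 4, 9, 8, 7).

|D(w)|=9, |Ess(w)|=5:

[(1, 1, 0), (3, 5, 2), (4, 4, 2), (7, 8, 6), (8, 7, 6)]


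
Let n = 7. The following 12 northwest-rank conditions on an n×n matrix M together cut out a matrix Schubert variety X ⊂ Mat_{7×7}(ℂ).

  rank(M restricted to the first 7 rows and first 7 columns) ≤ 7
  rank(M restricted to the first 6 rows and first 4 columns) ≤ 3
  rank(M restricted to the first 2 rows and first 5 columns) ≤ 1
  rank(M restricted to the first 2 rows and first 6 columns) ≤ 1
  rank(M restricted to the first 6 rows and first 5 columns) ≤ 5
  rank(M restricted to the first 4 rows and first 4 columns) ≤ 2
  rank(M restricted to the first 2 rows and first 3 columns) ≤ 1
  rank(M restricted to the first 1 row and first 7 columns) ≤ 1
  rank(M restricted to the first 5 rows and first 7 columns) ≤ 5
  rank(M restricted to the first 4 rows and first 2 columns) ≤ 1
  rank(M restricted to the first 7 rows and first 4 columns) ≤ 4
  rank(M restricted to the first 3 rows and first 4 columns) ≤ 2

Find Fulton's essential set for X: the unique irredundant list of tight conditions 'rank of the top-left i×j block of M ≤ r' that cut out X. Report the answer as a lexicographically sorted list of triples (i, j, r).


Propagating the 12 rank bounds to every northwest block:

  i=1: 1  1  1  1  1  1  1
  i=2: 1  1  1  1  1  1  2
  i=3: 1  1  2  2  2  2  3
  i=4: 1  1  2  2  3  3  4
  i=5: 1  2  3  3  4  4  5
  i=6: 1  2  3  3  4  5  6
  i=7: 1  2  3  4  5  6  7

giving w = (1, 7, 3, 5, 2, 6, 4) via Δ²R.

Fulton essential set (4 of the 9 Rothe cells):

[(2, 6, 1), (4, 2, 1), (4, 4, 2), (6, 4, 3)]
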